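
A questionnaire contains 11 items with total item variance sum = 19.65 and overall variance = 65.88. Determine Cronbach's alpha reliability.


alpha = (k/(k-1)) * (1 - sum(si^2)/s_total^2)
= (11/10) * (1 - 19.65/65.88)
alpha = 0.7719

0.7719


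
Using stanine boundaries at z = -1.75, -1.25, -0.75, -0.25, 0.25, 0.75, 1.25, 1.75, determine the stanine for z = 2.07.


Stanine boundaries: [-1.75, -1.25, -0.75, -0.25, 0.25, 0.75, 1.25, 1.75]
z = 2.07
Check each boundary:
  z >= -1.75 -> could be stanine 2
  z >= -1.25 -> could be stanine 3
  z >= -0.75 -> could be stanine 4
  z >= -0.25 -> could be stanine 5
  z >= 0.25 -> could be stanine 6
  z >= 0.75 -> could be stanine 7
  z >= 1.25 -> could be stanine 8
  z >= 1.75 -> could be stanine 9
Highest qualifying boundary gives stanine = 9

9


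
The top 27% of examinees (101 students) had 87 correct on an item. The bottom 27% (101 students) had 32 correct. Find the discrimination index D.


p_upper = 87/101 = 0.8614
p_lower = 32/101 = 0.3168
D = 0.8614 - 0.3168 = 0.5446

0.5446


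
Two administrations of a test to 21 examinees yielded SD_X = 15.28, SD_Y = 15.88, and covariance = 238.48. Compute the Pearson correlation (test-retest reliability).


r = cov(X,Y) / (SD_X * SD_Y)
r = 238.48 / (15.28 * 15.88)
r = 238.48 / 242.6464
r = 0.9828

0.9828


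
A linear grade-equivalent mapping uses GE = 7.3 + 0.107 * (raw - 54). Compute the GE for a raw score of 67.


raw - median = 67 - 54 = 13
slope * diff = 0.107 * 13 = 1.391
GE = 7.3 + 1.391
GE = 8.691

8.691


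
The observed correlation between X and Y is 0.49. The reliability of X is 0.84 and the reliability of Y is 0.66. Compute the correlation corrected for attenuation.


r_corrected = rxy / sqrt(rxx * ryy)
= 0.49 / sqrt(0.84 * 0.66)
= 0.49 / sqrt(0.5544)
= 0.49 / 0.74458
r_corrected = 0.6581

0.6581


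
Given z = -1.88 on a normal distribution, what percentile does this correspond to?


CDF(z) = 0.5 * (1 + erf(z/sqrt(2)))
erf(-1.3294) = -0.9399
CDF = 0.0301
Percentile rank = 0.0301 * 100 = 3.01

3.01


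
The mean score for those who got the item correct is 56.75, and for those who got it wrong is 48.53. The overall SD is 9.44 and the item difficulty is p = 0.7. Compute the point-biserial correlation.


q = 1 - p = 0.3
rpb = ((M1 - M0) / SD) * sqrt(p * q)
rpb = ((56.75 - 48.53) / 9.44) * sqrt(0.7 * 0.3)
rpb = 0.399

0.399


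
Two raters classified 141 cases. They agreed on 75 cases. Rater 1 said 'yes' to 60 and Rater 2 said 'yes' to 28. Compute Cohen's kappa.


P_o = 75/141 = 0.531915
P_e = (60*28 + 81*113) / 19881 = 0.544892
kappa = (P_o - P_e) / (1 - P_e)
kappa = (0.531915 - 0.544892) / (1 - 0.544892)
kappa = -0.0285

-0.0285


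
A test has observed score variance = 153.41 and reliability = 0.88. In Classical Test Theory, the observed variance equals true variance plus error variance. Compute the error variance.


var_true = rxx * var_obs = 0.88 * 153.41 = 135.0008
var_error = var_obs - var_true
var_error = 153.41 - 135.0008
var_error = 18.4092

18.4092


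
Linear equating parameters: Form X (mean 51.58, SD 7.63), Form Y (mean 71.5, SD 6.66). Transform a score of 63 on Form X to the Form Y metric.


slope = SD_Y / SD_X = 6.66 / 7.63 ~ 0.8729
intercept = mean_Y - slope * mean_X = 71.5 - (6.66 / 7.63) * 51.58 ~ 26.4774
Y = slope * X + intercept. To avoid rounding drift from the rounded slope/intercept, evaluate the equivalent form Y = mean_Y + SD_Y * (X - mean_X) / SD_X at full precision:
Y = 71.5 + 6.66 * (63 - 51.58) / 7.63
Y = 71.5 + 6.66 * 11.42 / 7.63
Y = 71.5 + 76.0572 / 7.63
Y = 71.5 + 9.9682
Y = 81.4682

81.4682


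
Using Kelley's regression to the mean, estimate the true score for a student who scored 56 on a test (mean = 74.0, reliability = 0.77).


T_est = rxx * X + (1 - rxx) * mean
T_est = 0.77 * 56 + 0.23 * 74.0
T_est = 43.12 + 17.02
T_est = 60.14

60.14


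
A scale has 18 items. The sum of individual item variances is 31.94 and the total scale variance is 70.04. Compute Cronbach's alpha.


alpha = (k/(k-1)) * (1 - sum(si^2)/s_total^2)
= (18/17) * (1 - 31.94/70.04)
alpha = 0.576

0.576


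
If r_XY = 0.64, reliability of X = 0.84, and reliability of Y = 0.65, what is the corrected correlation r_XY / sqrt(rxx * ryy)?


r_corrected = rxy / sqrt(rxx * ryy)
= 0.64 / sqrt(0.84 * 0.65)
= 0.64 / sqrt(0.546)
= 0.64 / 0.738918
r_corrected = 0.8661

0.8661


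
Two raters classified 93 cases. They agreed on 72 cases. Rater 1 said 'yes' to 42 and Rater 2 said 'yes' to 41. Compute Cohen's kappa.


P_o = 72/93 = 0.774194
P_e = (42*41 + 51*52) / 8649 = 0.505723
kappa = (P_o - P_e) / (1 - P_e)
kappa = (0.774194 - 0.505723) / (1 - 0.505723)
kappa = 0.5432

0.5432


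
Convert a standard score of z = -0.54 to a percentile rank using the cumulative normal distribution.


CDF(z) = 0.5 * (1 + erf(z/sqrt(2)))
erf(-0.3818) = -0.4108
CDF = 0.2946
Percentile rank = 0.2946 * 100 = 29.46

29.46


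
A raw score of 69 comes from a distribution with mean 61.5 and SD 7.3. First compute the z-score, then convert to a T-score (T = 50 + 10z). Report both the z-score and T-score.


z = (X - mean) / SD = (69 - 61.5) / 7.3
z = 7.5 / 7.3
z = 1.0274
T-score = T = 50 + 10z
Carry z at full precision (z = 7.5 / 7.3) into the conversion:
T-score = 50 + 10 * (7.5 / 7.3) = 50 + 75 / 7.3
T-score = 50 + 10.274
T-score = 60.274

60.274


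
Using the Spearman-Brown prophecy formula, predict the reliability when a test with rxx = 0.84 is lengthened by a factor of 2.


r_new = (n * rxx) / (1 + (n-1) * rxx)
r_new = (2 * 0.84) / (1 + 1 * 0.84)
r_new = 1.68 / 1.84
r_new = 0.913

0.913


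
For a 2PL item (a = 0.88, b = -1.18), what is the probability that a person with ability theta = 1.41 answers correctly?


a*(theta - b) = 0.88 * (1.41 - -1.18) = 2.2792
exp(-2.2792) = 0.1024
P = 1 / (1 + 0.1024)
P = 0.9071

0.9071


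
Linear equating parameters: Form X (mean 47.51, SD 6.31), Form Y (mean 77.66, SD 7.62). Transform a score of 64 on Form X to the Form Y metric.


slope = SD_Y / SD_X = 7.62 / 6.31 ~ 1.2076
intercept = mean_Y - slope * mean_X = 77.66 - (7.62 / 6.31) * 47.51 ~ 20.2866
Y = slope * X + intercept. To avoid rounding drift from the rounded slope/intercept, evaluate the equivalent form Y = mean_Y + SD_Y * (X - mean_X) / SD_X at full precision:
Y = 77.66 + 7.62 * (64 - 47.51) / 6.31
Y = 77.66 + 7.62 * 16.49 / 6.31
Y = 77.66 + 125.6538 / 6.31
Y = 77.66 + 19.9134
Y = 97.5734

97.5734


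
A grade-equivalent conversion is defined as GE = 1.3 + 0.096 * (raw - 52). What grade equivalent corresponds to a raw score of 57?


raw - median = 57 - 52 = 5
slope * diff = 0.096 * 5 = 0.48
GE = 1.3 + 0.48
GE = 1.78

1.78


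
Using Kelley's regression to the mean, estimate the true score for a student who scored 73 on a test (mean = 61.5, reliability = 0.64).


T_est = rxx * X + (1 - rxx) * mean
T_est = 0.64 * 73 + 0.36 * 61.5
T_est = 46.72 + 22.14
T_est = 68.86

68.86


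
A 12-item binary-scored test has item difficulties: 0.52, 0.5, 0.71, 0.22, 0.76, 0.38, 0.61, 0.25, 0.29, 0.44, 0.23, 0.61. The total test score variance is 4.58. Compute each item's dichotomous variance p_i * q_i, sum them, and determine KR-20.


For each item, compute p_i * q_i:
  Item 1: 0.52 * 0.48 = 0.2496
  Item 2: 0.5 * 0.5 = 0.25
  Item 3: 0.71 * 0.29 = 0.2059
  Item 4: 0.22 * 0.78 = 0.1716
  Item 5: 0.76 * 0.24 = 0.1824
  Item 6: 0.38 * 0.62 = 0.2356
  Item 7: 0.61 * 0.39 = 0.2379
  Item 8: 0.25 * 0.75 = 0.1875
  Item 9: 0.29 * 0.71 = 0.2059
  Item 10: 0.44 * 0.56 = 0.2464
  Item 11: 0.23 * 0.77 = 0.1771
  Item 12: 0.61 * 0.39 = 0.2379
Sum(p_i * q_i) = 0.2496 + 0.25 + 0.2059 + 0.1716 + 0.1824 + 0.2356 + 0.2379 + 0.1875 + 0.2059 + 0.2464 + 0.1771 + 0.2379 = 2.5878
KR-20 = (k/(k-1)) * (1 - Sum(p_i*q_i) / Var_total)
= (12/11) * (1 - 2.5878/4.58)
= 1.0909 * 0.435
KR-20 = 0.4745

0.4745


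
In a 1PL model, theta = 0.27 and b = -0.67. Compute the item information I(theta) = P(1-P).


P = 1/(1+exp(-(0.27--0.67))) = 0.7191
I = P*(1-P) = 0.7191 * 0.2809
I = 0.202

0.202


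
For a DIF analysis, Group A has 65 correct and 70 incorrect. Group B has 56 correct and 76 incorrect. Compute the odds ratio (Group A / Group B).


Odds_A = 65/70 = 0.9286
Odds_B = 56/76 = 0.7368
OR = Odds_A / Odds_B = 0.9286 / 0.7368
Exactly, OR = (65 * 76) / (70 * 56) = 4940 / 3920
OR = 1.2602

1.2602


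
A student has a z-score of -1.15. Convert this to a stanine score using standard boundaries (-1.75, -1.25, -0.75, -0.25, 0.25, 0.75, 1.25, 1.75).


Stanine boundaries: [-1.75, -1.25, -0.75, -0.25, 0.25, 0.75, 1.25, 1.75]
z = -1.15
Check each boundary:
  z >= -1.75 -> could be stanine 2
  z >= -1.25 -> could be stanine 3
  z < -0.75
  z < -0.25
  z < 0.25
  z < 0.75
  z < 1.25
  z < 1.75
Highest qualifying boundary gives stanine = 3

3


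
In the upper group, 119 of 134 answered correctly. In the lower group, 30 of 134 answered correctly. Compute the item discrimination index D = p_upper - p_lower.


p_upper = 119/134 = 0.8881
p_lower = 30/134 = 0.2239
D = 0.8881 - 0.2239 = 0.6642

0.6642


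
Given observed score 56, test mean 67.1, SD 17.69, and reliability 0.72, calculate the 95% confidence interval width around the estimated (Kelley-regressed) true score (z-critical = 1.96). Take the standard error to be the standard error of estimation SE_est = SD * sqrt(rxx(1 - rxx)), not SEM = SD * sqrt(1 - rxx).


True score estimate = 0.72*56 + 0.28*67.1 = 59.108
SE_est = SD * sqrt(rxx * (1 - rxx)) = 17.69 * sqrt(0.72 * 0.28) = 17.69 * sqrt(0.2016) = 7.94279
CI = T_est +/- z * SE_est, so width = 2 * z * SE_est = 2 * 1.96 * 7.94279
Width = 31.1357

31.1357


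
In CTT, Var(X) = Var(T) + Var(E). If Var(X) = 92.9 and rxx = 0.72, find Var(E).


var_true = rxx * var_obs = 0.72 * 92.9 = 66.888
var_error = var_obs - var_true
var_error = 92.9 - 66.888
var_error = 26.012

26.012


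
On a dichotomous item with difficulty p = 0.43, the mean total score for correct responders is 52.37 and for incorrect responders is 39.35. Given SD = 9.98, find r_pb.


q = 1 - p = 0.57
rpb = ((M1 - M0) / SD) * sqrt(p * q)
rpb = ((52.37 - 39.35) / 9.98) * sqrt(0.43 * 0.57)
rpb = 0.6459

0.6459


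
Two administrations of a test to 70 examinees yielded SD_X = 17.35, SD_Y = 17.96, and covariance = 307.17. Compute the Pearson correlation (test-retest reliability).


r = cov(X,Y) / (SD_X * SD_Y)
r = 307.17 / (17.35 * 17.96)
r = 307.17 / 311.606
r = 0.9858

0.9858


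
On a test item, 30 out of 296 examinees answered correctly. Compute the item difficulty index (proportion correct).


Item difficulty p = number correct / total examinees
p = 30 / 296
p = 0.1014

0.1014


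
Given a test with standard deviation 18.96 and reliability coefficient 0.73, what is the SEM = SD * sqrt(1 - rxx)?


SEM = SD * sqrt(1 - rxx)
SEM = 18.96 * sqrt(1 - 0.73)
SEM = 18.96 * sqrt(0.27) = 18.96 * 0.519615
SEM = 9.8519

9.8519


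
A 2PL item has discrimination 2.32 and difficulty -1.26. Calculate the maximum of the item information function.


For 2PL, max info at theta = b = -1.26
I_max = a^2 / 4 = 2.32^2 / 4
= 5.3824 / 4
I_max = 1.3456

1.3456


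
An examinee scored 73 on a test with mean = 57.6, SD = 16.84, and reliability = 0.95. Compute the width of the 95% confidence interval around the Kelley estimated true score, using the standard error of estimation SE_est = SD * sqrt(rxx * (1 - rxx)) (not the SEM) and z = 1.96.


True score estimate = 0.95*73 + 0.05*57.6 = 72.23
SE_est = SD * sqrt(rxx * (1 - rxx)) = 16.84 * sqrt(0.95 * 0.05) = 16.84 * sqrt(0.0475) = 3.670193
CI = T_est +/- z * SE_est, so width = 2 * z * SE_est = 2 * 1.96 * 3.670193
Width = 14.3872

14.3872


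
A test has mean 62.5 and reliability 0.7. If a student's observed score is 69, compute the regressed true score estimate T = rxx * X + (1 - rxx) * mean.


T_est = rxx * X + (1 - rxx) * mean
T_est = 0.7 * 69 + 0.3 * 62.5
T_est = 48.3 + 18.75
T_est = 67.05

67.05


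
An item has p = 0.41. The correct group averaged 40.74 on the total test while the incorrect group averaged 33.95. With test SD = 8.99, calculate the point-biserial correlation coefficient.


q = 1 - p = 0.59
rpb = ((M1 - M0) / SD) * sqrt(p * q)
rpb = ((40.74 - 33.95) / 8.99) * sqrt(0.41 * 0.59)
rpb = 0.3715

0.3715


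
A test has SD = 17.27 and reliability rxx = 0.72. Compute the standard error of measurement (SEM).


SEM = SD * sqrt(1 - rxx)
SEM = 17.27 * sqrt(1 - 0.72)
SEM = 17.27 * sqrt(0.28) = 17.27 * 0.52915
SEM = 9.1384

9.1384


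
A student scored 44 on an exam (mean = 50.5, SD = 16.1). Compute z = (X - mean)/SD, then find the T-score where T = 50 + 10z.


z = (X - mean) / SD = (44 - 50.5) / 16.1
z = -6.5 / 16.1
z = -0.4037
T-score = T = 50 + 10z
Carry z at full precision (z = -6.5 / 16.1) into the conversion:
T-score = 50 + 10 * (-6.5 / 16.1) = 50 + -65 / 16.1
T-score = 50 + -4.0373
T-score = 45.9627

45.9627


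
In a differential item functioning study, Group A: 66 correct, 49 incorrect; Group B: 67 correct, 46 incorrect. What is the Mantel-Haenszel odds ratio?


Odds_A = 66/49 = 1.3469
Odds_B = 67/46 = 1.4565
OR = Odds_A / Odds_B = 1.3469 / 1.4565
Exactly, OR = (66 * 46) / (49 * 67) = 3036 / 3283
OR = 0.9248

0.9248


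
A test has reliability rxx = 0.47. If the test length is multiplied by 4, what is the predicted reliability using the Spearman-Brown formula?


r_new = (n * rxx) / (1 + (n-1) * rxx)
r_new = (4 * 0.47) / (1 + 3 * 0.47)
r_new = 1.88 / 2.41
r_new = 0.7801

0.7801


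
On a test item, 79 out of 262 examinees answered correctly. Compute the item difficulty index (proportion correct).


Item difficulty p = number correct / total examinees
p = 79 / 262
p = 0.3015

0.3015


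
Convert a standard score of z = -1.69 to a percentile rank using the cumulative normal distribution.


CDF(z) = 0.5 * (1 + erf(z/sqrt(2)))
erf(-1.195) = -0.909
CDF = 0.0455
Percentile rank = 0.0455 * 100 = 4.55

4.55


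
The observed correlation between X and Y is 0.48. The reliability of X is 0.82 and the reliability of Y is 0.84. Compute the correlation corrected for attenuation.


r_corrected = rxy / sqrt(rxx * ryy)
= 0.48 / sqrt(0.82 * 0.84)
= 0.48 / sqrt(0.6888)
= 0.48 / 0.82994
r_corrected = 0.5784

0.5784


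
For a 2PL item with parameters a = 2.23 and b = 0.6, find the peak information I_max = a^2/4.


For 2PL, max info at theta = b = 0.6
I_max = a^2 / 4 = 2.23^2 / 4
= 4.9729 / 4
I_max = 1.2432

1.2432


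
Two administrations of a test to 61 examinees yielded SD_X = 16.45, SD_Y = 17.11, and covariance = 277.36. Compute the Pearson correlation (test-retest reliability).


r = cov(X,Y) / (SD_X * SD_Y)
r = 277.36 / (16.45 * 17.11)
r = 277.36 / 281.4595
r = 0.9854

0.9854


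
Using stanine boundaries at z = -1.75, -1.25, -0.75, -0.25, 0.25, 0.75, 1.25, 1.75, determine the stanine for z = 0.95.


Stanine boundaries: [-1.75, -1.25, -0.75, -0.25, 0.25, 0.75, 1.25, 1.75]
z = 0.95
Check each boundary:
  z >= -1.75 -> could be stanine 2
  z >= -1.25 -> could be stanine 3
  z >= -0.75 -> could be stanine 4
  z >= -0.25 -> could be stanine 5
  z >= 0.25 -> could be stanine 6
  z >= 0.75 -> could be stanine 7
  z < 1.25
  z < 1.75
Highest qualifying boundary gives stanine = 7

7


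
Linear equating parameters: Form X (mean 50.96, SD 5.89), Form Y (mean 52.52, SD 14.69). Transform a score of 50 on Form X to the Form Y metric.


slope = SD_Y / SD_X = 14.69 / 5.89 ~ 2.4941
intercept = mean_Y - slope * mean_X = 52.52 - (14.69 / 5.89) * 50.96 ~ -74.5772
Y = slope * X + intercept. To avoid rounding drift from the rounded slope/intercept, evaluate the equivalent form Y = mean_Y + SD_Y * (X - mean_X) / SD_X at full precision:
Y = 52.52 + 14.69 * (50 - 50.96) / 5.89
Y = 52.52 - 14.69 * 0.96 / 5.89
Y = 52.52 - 14.1024 / 5.89
Y = 52.52 - 2.3943
Y = 50.1257

50.1257


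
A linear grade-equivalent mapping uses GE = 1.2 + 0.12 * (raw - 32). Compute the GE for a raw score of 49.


raw - median = 49 - 32 = 17
slope * diff = 0.12 * 17 = 2.04
GE = 1.2 + 2.04
GE = 3.24

3.24


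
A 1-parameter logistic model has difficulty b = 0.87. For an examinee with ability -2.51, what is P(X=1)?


theta - b = -2.51 - 0.87 = -3.38
exp(-(theta - b)) = exp(3.38) = 29.3708
P = 1 / (1 + 29.3708)
P = 0.0329

0.0329


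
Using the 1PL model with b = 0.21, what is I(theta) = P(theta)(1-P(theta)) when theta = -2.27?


P = 1/(1+exp(-(-2.27-0.21))) = 0.0773
I = P*(1-P) = 0.0773 * 0.9227
I = 0.0713

0.0713


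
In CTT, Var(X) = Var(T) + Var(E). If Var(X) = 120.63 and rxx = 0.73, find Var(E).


var_true = rxx * var_obs = 0.73 * 120.63 = 88.0599
var_error = var_obs - var_true
var_error = 120.63 - 88.0599
var_error = 32.5701

32.5701


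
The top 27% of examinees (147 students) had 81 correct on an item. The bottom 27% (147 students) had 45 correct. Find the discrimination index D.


p_upper = 81/147 = 0.551
p_lower = 45/147 = 0.3061
D = 0.551 - 0.3061 = 0.2449

0.2449


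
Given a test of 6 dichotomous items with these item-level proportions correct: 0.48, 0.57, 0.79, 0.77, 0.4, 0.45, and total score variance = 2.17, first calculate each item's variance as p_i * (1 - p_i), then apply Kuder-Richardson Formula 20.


For each item, compute p_i * q_i:
  Item 1: 0.48 * 0.52 = 0.2496
  Item 2: 0.57 * 0.43 = 0.2451
  Item 3: 0.79 * 0.21 = 0.1659
  Item 4: 0.77 * 0.23 = 0.1771
  Item 5: 0.4 * 0.6 = 0.24
  Item 6: 0.45 * 0.55 = 0.2475
Sum(p_i * q_i) = 0.2496 + 0.2451 + 0.1659 + 0.1771 + 0.24 + 0.2475 = 1.3252
KR-20 = (k/(k-1)) * (1 - Sum(p_i*q_i) / Var_total)
= (6/5) * (1 - 1.3252/2.17)
= 1.2 * 0.3893
KR-20 = 0.4672

0.4672


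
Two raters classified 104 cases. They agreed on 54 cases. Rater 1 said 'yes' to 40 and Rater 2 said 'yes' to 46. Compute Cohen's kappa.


P_o = 54/104 = 0.519231
P_e = (40*46 + 64*58) / 10816 = 0.513314
kappa = (P_o - P_e) / (1 - P_e)
kappa = (0.519231 - 0.513314) / (1 - 0.513314)
kappa = 0.0122

0.0122


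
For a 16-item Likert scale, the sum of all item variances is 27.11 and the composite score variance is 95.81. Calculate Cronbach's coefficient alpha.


alpha = (k/(k-1)) * (1 - sum(si^2)/s_total^2)
= (16/15) * (1 - 27.11/95.81)
alpha = 0.7648

0.7648


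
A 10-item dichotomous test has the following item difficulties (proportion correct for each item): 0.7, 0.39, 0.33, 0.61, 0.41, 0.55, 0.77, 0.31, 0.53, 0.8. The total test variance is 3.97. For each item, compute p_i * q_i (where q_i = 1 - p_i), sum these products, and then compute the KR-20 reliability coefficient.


For each item, compute p_i * q_i:
  Item 1: 0.7 * 0.3 = 0.21
  Item 2: 0.39 * 0.61 = 0.2379
  Item 3: 0.33 * 0.67 = 0.2211
  Item 4: 0.61 * 0.39 = 0.2379
  Item 5: 0.41 * 0.59 = 0.2419
  Item 6: 0.55 * 0.45 = 0.2475
  Item 7: 0.77 * 0.23 = 0.1771
  Item 8: 0.31 * 0.69 = 0.2139
  Item 9: 0.53 * 0.47 = 0.2491
  Item 10: 0.8 * 0.2 = 0.16
Sum(p_i * q_i) = 0.21 + 0.2379 + 0.2211 + 0.2379 + 0.2419 + 0.2475 + 0.1771 + 0.2139 + 0.2491 + 0.16 = 2.1964
KR-20 = (k/(k-1)) * (1 - Sum(p_i*q_i) / Var_total)
= (10/9) * (1 - 2.1964/3.97)
= 1.1111 * 0.4468
KR-20 = 0.4964

0.4964


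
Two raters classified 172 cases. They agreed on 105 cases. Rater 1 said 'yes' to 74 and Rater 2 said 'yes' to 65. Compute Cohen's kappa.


P_o = 105/172 = 0.610465
P_e = (74*65 + 98*107) / 29584 = 0.517036
kappa = (P_o - P_e) / (1 - P_e)
kappa = (0.610465 - 0.517036) / (1 - 0.517036)
kappa = 0.1934

0.1934


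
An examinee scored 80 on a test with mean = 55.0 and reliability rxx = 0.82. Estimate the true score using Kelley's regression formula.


T_est = rxx * X + (1 - rxx) * mean
T_est = 0.82 * 80 + 0.18 * 55.0
T_est = 65.6 + 9.9
T_est = 75.5

75.5


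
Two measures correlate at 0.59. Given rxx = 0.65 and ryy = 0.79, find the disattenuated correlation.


r_corrected = rxy / sqrt(rxx * ryy)
= 0.59 / sqrt(0.65 * 0.79)
= 0.59 / sqrt(0.5135)
= 0.59 / 0.716589
r_corrected = 0.8233

0.8233


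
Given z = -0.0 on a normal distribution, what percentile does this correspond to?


CDF(z) = 0.5 * (1 + erf(z/sqrt(2)))
erf(-0.0) = -0.0
CDF = 0.5
Percentile rank = 0.5 * 100 = 50.0

50.0


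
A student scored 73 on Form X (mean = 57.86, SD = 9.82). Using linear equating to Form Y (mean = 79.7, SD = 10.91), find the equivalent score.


slope = SD_Y / SD_X = 10.91 / 9.82 ~ 1.111
intercept = mean_Y - slope * mean_X = 79.7 - (10.91 / 9.82) * 57.86 ~ 15.4177
Y = slope * X + intercept. To avoid rounding drift from the rounded slope/intercept, evaluate the equivalent form Y = mean_Y + SD_Y * (X - mean_X) / SD_X at full precision:
Y = 79.7 + 10.91 * (73 - 57.86) / 9.82
Y = 79.7 + 10.91 * 15.14 / 9.82
Y = 79.7 + 165.1774 / 9.82
Y = 79.7 + 16.8205
Y = 96.5205

96.5205


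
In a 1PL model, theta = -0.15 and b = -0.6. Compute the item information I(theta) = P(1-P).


P = 1/(1+exp(-(-0.15--0.6))) = 0.6106
I = P*(1-P) = 0.6106 * 0.3894
I = 0.2378

0.2378


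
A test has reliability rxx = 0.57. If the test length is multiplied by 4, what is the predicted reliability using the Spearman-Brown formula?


r_new = (n * rxx) / (1 + (n-1) * rxx)
r_new = (4 * 0.57) / (1 + 3 * 0.57)
r_new = 2.28 / 2.71
r_new = 0.8413

0.8413


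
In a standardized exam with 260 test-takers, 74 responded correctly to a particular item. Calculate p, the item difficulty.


Item difficulty p = number correct / total examinees
p = 74 / 260
p = 0.2846

0.2846


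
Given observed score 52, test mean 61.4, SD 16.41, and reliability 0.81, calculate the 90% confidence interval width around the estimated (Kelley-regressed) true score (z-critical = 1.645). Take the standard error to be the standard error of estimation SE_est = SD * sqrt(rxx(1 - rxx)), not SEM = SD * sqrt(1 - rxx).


True score estimate = 0.81*52 + 0.19*61.4 = 53.786
SE_est = SD * sqrt(rxx * (1 - rxx)) = 16.41 * sqrt(0.81 * 0.19) = 16.41 * sqrt(0.1539) = 6.437658
CI = T_est +/- z * SE_est, so width = 2 * z * SE_est = 2 * 1.645 * 6.437658
Width = 21.1799

21.1799


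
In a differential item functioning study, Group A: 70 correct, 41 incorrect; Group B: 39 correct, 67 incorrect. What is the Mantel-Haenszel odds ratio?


Odds_A = 70/41 = 1.7073
Odds_B = 39/67 = 0.5821
OR = Odds_A / Odds_B = 1.7073 / 0.5821
Exactly, OR = (70 * 67) / (41 * 39) = 4690 / 1599
OR = 2.9331

2.9331


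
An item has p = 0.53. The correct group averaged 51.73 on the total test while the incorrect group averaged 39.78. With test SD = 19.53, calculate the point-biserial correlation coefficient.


q = 1 - p = 0.47
rpb = ((M1 - M0) / SD) * sqrt(p * q)
rpb = ((51.73 - 39.78) / 19.53) * sqrt(0.53 * 0.47)
rpb = 0.3054

0.3054


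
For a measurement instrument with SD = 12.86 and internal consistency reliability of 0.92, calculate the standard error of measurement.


SEM = SD * sqrt(1 - rxx)
SEM = 12.86 * sqrt(1 - 0.92)
SEM = 12.86 * sqrt(0.08) = 12.86 * 0.282843
SEM = 3.6374

3.6374


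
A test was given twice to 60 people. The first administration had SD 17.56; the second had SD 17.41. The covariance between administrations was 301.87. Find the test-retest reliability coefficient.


r = cov(X,Y) / (SD_X * SD_Y)
r = 301.87 / (17.56 * 17.41)
r = 301.87 / 305.7196
r = 0.9874

0.9874


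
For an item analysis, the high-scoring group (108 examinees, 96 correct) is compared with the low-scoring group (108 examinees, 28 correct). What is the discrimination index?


p_upper = 96/108 = 0.8889
p_lower = 28/108 = 0.2593
D = 0.8889 - 0.2593 = 0.6296

0.6296


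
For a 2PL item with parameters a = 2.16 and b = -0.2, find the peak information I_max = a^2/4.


For 2PL, max info at theta = b = -0.2
I_max = a^2 / 4 = 2.16^2 / 4
= 4.6656 / 4
I_max = 1.1664

1.1664


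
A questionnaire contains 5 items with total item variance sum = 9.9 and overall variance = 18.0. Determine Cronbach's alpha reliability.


alpha = (k/(k-1)) * (1 - sum(si^2)/s_total^2)
= (5/4) * (1 - 9.9/18.0)
alpha = 0.5625

0.5625


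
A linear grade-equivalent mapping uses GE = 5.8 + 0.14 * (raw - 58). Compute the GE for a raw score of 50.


raw - median = 50 - 58 = -8
slope * diff = 0.14 * -8 = -1.12
GE = 5.8 + -1.12
GE = 4.68

4.68


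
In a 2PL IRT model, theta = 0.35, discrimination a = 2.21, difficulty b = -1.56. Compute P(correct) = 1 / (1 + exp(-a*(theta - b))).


a*(theta - b) = 2.21 * (0.35 - -1.56) = 4.2211
exp(-4.2211) = 0.0147
P = 1 / (1 + 0.0147)
P = 0.9855

0.9855


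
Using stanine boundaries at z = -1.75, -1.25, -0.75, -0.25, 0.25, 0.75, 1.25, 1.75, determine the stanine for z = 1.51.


Stanine boundaries: [-1.75, -1.25, -0.75, -0.25, 0.25, 0.75, 1.25, 1.75]
z = 1.51
Check each boundary:
  z >= -1.75 -> could be stanine 2
  z >= -1.25 -> could be stanine 3
  z >= -0.75 -> could be stanine 4
  z >= -0.25 -> could be stanine 5
  z >= 0.25 -> could be stanine 6
  z >= 0.75 -> could be stanine 7
  z >= 1.25 -> could be stanine 8
  z < 1.75
Highest qualifying boundary gives stanine = 8

8


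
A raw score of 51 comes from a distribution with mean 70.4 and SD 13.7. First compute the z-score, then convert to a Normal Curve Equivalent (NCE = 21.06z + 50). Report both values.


z = (X - mean) / SD = (51 - 70.4) / 13.7
z = -19.4 / 13.7
z = -1.4161
NCE = NCE = 21.06z + 50
Carry z at full precision (z = -19.4 / 13.7) into the conversion:
NCE = 21.06 * (-19.4 / 13.7) + 50 = -408.564 / 13.7 + 50
NCE = -29.8222 + 50
NCE = 20.1778

20.1778


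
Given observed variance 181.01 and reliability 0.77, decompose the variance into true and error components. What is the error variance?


var_true = rxx * var_obs = 0.77 * 181.01 = 139.3777
var_error = var_obs - var_true
var_error = 181.01 - 139.3777
var_error = 41.6323

41.6323


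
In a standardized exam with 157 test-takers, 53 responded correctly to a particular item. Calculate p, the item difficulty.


Item difficulty p = number correct / total examinees
p = 53 / 157
p = 0.3376

0.3376


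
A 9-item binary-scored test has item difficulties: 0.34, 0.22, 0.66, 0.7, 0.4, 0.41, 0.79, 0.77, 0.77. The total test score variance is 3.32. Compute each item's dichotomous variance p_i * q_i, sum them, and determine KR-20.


For each item, compute p_i * q_i:
  Item 1: 0.34 * 0.66 = 0.2244
  Item 2: 0.22 * 0.78 = 0.1716
  Item 3: 0.66 * 0.34 = 0.2244
  Item 4: 0.7 * 0.3 = 0.21
  Item 5: 0.4 * 0.6 = 0.24
  Item 6: 0.41 * 0.59 = 0.2419
  Item 7: 0.79 * 0.21 = 0.1659
  Item 8: 0.77 * 0.23 = 0.1771
  Item 9: 0.77 * 0.23 = 0.1771
Sum(p_i * q_i) = 0.2244 + 0.1716 + 0.2244 + 0.21 + 0.24 + 0.2419 + 0.1659 + 0.1771 + 0.1771 = 1.8324
KR-20 = (k/(k-1)) * (1 - Sum(p_i*q_i) / Var_total)
= (9/8) * (1 - 1.8324/3.32)
= 1.125 * 0.4481
KR-20 = 0.5041

0.5041


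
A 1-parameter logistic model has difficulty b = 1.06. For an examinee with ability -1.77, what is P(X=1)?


theta - b = -1.77 - 1.06 = -2.83
exp(-(theta - b)) = exp(2.83) = 16.9455
P = 1 / (1 + 16.9455)
P = 0.0557

0.0557


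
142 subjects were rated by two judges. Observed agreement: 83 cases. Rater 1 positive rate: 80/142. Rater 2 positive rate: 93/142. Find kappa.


P_o = 83/142 = 0.584507
P_e = (80*93 + 62*49) / 20164 = 0.519639
kappa = (P_o - P_e) / (1 - P_e)
kappa = (0.584507 - 0.519639) / (1 - 0.519639)
kappa = 0.135

0.135


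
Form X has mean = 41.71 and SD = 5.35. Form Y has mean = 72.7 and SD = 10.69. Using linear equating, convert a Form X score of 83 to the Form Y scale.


slope = SD_Y / SD_X = 10.69 / 5.35 ~ 1.9981
intercept = mean_Y - slope * mean_X = 72.7 - (10.69 / 5.35) * 41.71 ~ -10.642
Y = slope * X + intercept. To avoid rounding drift from the rounded slope/intercept, evaluate the equivalent form Y = mean_Y + SD_Y * (X - mean_X) / SD_X at full precision:
Y = 72.7 + 10.69 * (83 - 41.71) / 5.35
Y = 72.7 + 10.69 * 41.29 / 5.35
Y = 72.7 + 441.3901 / 5.35
Y = 72.7 + 82.5028
Y = 155.2028

155.2028


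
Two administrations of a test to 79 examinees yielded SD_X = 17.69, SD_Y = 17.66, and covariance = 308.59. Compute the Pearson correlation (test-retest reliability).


r = cov(X,Y) / (SD_X * SD_Y)
r = 308.59 / (17.69 * 17.66)
r = 308.59 / 312.4054
r = 0.9878

0.9878


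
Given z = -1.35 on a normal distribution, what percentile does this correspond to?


CDF(z) = 0.5 * (1 + erf(z/sqrt(2)))
erf(-0.9546) = -0.823
CDF = 0.0885
Percentile rank = 0.0885 * 100 = 8.85

8.85


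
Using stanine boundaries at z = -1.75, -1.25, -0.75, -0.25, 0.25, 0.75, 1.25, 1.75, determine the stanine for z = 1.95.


Stanine boundaries: [-1.75, -1.25, -0.75, -0.25, 0.25, 0.75, 1.25, 1.75]
z = 1.95
Check each boundary:
  z >= -1.75 -> could be stanine 2
  z >= -1.25 -> could be stanine 3
  z >= -0.75 -> could be stanine 4
  z >= -0.25 -> could be stanine 5
  z >= 0.25 -> could be stanine 6
  z >= 0.75 -> could be stanine 7
  z >= 1.25 -> could be stanine 8
  z >= 1.75 -> could be stanine 9
Highest qualifying boundary gives stanine = 9

9


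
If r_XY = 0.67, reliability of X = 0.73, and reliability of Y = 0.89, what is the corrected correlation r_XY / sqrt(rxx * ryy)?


r_corrected = rxy / sqrt(rxx * ryy)
= 0.67 / sqrt(0.73 * 0.89)
= 0.67 / sqrt(0.6497)
= 0.67 / 0.80604
r_corrected = 0.8312

0.8312


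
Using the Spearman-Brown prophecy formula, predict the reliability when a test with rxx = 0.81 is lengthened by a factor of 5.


r_new = (n * rxx) / (1 + (n-1) * rxx)
r_new = (5 * 0.81) / (1 + 4 * 0.81)
r_new = 4.05 / 4.24
r_new = 0.9552

0.9552


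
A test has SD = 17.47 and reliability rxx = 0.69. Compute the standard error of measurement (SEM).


SEM = SD * sqrt(1 - rxx)
SEM = 17.47 * sqrt(1 - 0.69)
SEM = 17.47 * sqrt(0.31) = 17.47 * 0.556776
SEM = 9.7269

9.7269


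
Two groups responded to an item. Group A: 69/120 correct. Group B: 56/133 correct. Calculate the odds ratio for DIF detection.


Odds_A = 69/51 = 1.3529
Odds_B = 56/77 = 0.7273
OR = Odds_A / Odds_B = 1.3529 / 0.7273
Exactly, OR = (69 * 77) / (51 * 56) = 5313 / 2856
OR = 1.8603

1.8603


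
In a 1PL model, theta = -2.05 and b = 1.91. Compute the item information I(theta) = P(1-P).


P = 1/(1+exp(-(-2.05-1.91))) = 0.0187
I = P*(1-P) = 0.0187 * 0.9813
I = 0.0184

0.0184


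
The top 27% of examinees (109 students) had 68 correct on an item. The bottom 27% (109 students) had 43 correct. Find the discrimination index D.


p_upper = 68/109 = 0.6239
p_lower = 43/109 = 0.3945
D = 0.6239 - 0.3945 = 0.2294

0.2294


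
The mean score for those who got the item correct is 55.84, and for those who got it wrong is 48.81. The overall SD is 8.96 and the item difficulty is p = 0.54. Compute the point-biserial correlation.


q = 1 - p = 0.46
rpb = ((M1 - M0) / SD) * sqrt(p * q)
rpb = ((55.84 - 48.81) / 8.96) * sqrt(0.54 * 0.46)
rpb = 0.391

0.391


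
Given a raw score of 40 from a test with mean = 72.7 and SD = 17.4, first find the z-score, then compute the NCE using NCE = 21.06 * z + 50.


z = (X - mean) / SD = (40 - 72.7) / 17.4
z = -32.7 / 17.4
z = -1.8793
NCE = NCE = 21.06z + 50
Carry z at full precision (z = -32.7 / 17.4) into the conversion:
NCE = 21.06 * (-32.7 / 17.4) + 50 = -688.662 / 17.4 + 50
NCE = -39.5783 + 50
NCE = 10.4217

10.4217


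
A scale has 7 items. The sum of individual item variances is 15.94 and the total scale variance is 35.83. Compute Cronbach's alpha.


alpha = (k/(k-1)) * (1 - sum(si^2)/s_total^2)
= (7/6) * (1 - 15.94/35.83)
alpha = 0.6476

0.6476


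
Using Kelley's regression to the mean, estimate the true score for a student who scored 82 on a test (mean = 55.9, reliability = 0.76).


T_est = rxx * X + (1 - rxx) * mean
T_est = 0.76 * 82 + 0.24 * 55.9
T_est = 62.32 + 13.416
T_est = 75.736

75.736


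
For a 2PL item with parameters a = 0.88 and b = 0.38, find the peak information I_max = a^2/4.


For 2PL, max info at theta = b = 0.38
I_max = a^2 / 4 = 0.88^2 / 4
= 0.7744 / 4
I_max = 0.1936

0.1936


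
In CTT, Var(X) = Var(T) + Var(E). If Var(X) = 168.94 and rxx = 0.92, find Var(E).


var_true = rxx * var_obs = 0.92 * 168.94 = 155.4248
var_error = var_obs - var_true
var_error = 168.94 - 155.4248
var_error = 13.5152

13.5152


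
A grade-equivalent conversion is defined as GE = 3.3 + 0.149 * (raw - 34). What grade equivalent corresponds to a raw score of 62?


raw - median = 62 - 34 = 28
slope * diff = 0.149 * 28 = 4.172
GE = 3.3 + 4.172
GE = 7.472

7.472


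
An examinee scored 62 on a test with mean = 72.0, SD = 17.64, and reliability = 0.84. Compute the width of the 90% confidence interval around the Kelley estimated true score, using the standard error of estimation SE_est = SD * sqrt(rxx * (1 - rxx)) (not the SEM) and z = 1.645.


True score estimate = 0.84*62 + 0.16*72.0 = 63.6
SE_est = SD * sqrt(rxx * (1 - rxx)) = 17.64 * sqrt(0.84 * 0.16) = 17.64 * sqrt(0.1344) = 6.466931
CI = T_est +/- z * SE_est, so width = 2 * z * SE_est = 2 * 1.645 * 6.466931
Width = 21.2762

21.2762


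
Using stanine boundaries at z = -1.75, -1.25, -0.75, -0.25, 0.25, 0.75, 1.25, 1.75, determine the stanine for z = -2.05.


Stanine boundaries: [-1.75, -1.25, -0.75, -0.25, 0.25, 0.75, 1.25, 1.75]
z = -2.05
Check each boundary:
  z < -1.75
  z < -1.25
  z < -0.75
  z < -0.25
  z < 0.25
  z < 0.75
  z < 1.25
  z < 1.75
Highest qualifying boundary gives stanine = 1

1


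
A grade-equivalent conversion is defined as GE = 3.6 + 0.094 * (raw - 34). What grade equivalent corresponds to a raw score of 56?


raw - median = 56 - 34 = 22
slope * diff = 0.094 * 22 = 2.068
GE = 3.6 + 2.068
GE = 5.668

5.668


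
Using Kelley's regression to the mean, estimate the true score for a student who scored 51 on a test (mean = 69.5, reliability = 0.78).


T_est = rxx * X + (1 - rxx) * mean
T_est = 0.78 * 51 + 0.22 * 69.5
T_est = 39.78 + 15.29
T_est = 55.07

55.07


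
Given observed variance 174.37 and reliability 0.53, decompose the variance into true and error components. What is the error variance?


var_true = rxx * var_obs = 0.53 * 174.37 = 92.4161
var_error = var_obs - var_true
var_error = 174.37 - 92.4161
var_error = 81.9539

81.9539


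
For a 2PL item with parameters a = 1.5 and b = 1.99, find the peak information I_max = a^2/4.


For 2PL, max info at theta = b = 1.99
I_max = a^2 / 4 = 1.5^2 / 4
= 2.25 / 4
I_max = 0.5625

0.5625


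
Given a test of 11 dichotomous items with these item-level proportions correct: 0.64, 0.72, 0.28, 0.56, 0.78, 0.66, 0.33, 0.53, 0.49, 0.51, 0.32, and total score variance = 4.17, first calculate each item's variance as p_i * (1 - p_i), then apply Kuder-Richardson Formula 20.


For each item, compute p_i * q_i:
  Item 1: 0.64 * 0.36 = 0.2304
  Item 2: 0.72 * 0.28 = 0.2016
  Item 3: 0.28 * 0.72 = 0.2016
  Item 4: 0.56 * 0.44 = 0.2464
  Item 5: 0.78 * 0.22 = 0.1716
  Item 6: 0.66 * 0.34 = 0.2244
  Item 7: 0.33 * 0.67 = 0.2211
  Item 8: 0.53 * 0.47 = 0.2491
  Item 9: 0.49 * 0.51 = 0.2499
  Item 10: 0.51 * 0.49 = 0.2499
  Item 11: 0.32 * 0.68 = 0.2176
Sum(p_i * q_i) = 0.2304 + 0.2016 + 0.2016 + 0.2464 + 0.1716 + 0.2244 + 0.2211 + 0.2491 + 0.2499 + 0.2499 + 0.2176 = 2.4636
KR-20 = (k/(k-1)) * (1 - Sum(p_i*q_i) / Var_total)
= (11/10) * (1 - 2.4636/4.17)
= 1.1 * 0.4092
KR-20 = 0.4501

0.4501


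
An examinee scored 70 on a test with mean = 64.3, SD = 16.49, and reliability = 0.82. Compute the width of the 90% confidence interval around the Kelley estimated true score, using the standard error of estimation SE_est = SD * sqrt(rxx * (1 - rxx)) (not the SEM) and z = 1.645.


True score estimate = 0.82*70 + 0.18*64.3 = 68.974
SE_est = SD * sqrt(rxx * (1 - rxx)) = 16.49 * sqrt(0.82 * 0.18) = 16.49 * sqrt(0.1476) = 6.335251
CI = T_est +/- z * SE_est, so width = 2 * z * SE_est = 2 * 1.645 * 6.335251
Width = 20.843

20.843


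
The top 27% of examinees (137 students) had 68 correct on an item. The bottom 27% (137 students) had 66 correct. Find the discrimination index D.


p_upper = 68/137 = 0.4964
p_lower = 66/137 = 0.4818
D = 0.4964 - 0.4818 = 0.0146

0.0146


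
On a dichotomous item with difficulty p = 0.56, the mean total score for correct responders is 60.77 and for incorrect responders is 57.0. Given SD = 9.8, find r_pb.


q = 1 - p = 0.44
rpb = ((M1 - M0) / SD) * sqrt(p * q)
rpb = ((60.77 - 57.0) / 9.8) * sqrt(0.56 * 0.44)
rpb = 0.191

0.191


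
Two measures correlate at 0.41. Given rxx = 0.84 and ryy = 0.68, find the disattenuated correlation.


r_corrected = rxy / sqrt(rxx * ryy)
= 0.41 / sqrt(0.84 * 0.68)
= 0.41 / sqrt(0.5712)
= 0.41 / 0.755778
r_corrected = 0.5425

0.5425


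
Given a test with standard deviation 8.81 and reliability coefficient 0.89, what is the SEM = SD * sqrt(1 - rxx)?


SEM = SD * sqrt(1 - rxx)
SEM = 8.81 * sqrt(1 - 0.89)
SEM = 8.81 * sqrt(0.11) = 8.81 * 0.331662
SEM = 2.9219

2.9219


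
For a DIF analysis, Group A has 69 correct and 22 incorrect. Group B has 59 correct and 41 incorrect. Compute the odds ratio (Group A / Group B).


Odds_A = 69/22 = 3.1364
Odds_B = 59/41 = 1.439
OR = Odds_A / Odds_B = 3.1364 / 1.439
Exactly, OR = (69 * 41) / (22 * 59) = 2829 / 1298
OR = 2.1795

2.1795


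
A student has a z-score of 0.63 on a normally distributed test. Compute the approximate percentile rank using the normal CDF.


CDF(z) = 0.5 * (1 + erf(z/sqrt(2)))
erf(0.4455) = 0.4713
CDF = 0.7357
Percentile rank = 0.7357 * 100 = 73.57

73.57


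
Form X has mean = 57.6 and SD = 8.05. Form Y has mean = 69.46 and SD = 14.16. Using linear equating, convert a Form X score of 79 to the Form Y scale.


slope = SD_Y / SD_X = 14.16 / 8.05 ~ 1.759
intercept = mean_Y - slope * mean_X = 69.46 - (14.16 / 8.05) * 57.6 ~ -31.8588
Y = slope * X + intercept. To avoid rounding drift from the rounded slope/intercept, evaluate the equivalent form Y = mean_Y + SD_Y * (X - mean_X) / SD_X at full precision:
Y = 69.46 + 14.16 * (79 - 57.6) / 8.05
Y = 69.46 + 14.16 * 21.4 / 8.05
Y = 69.46 + 303.024 / 8.05
Y = 69.46 + 37.6427
Y = 107.1027

107.1027


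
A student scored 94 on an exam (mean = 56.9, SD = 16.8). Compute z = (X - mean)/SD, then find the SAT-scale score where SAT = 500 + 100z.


z = (X - mean) / SD = (94 - 56.9) / 16.8
z = 37.1 / 16.8
z = 2.2083
SAT-scale = SAT = 500 + 100z
Carry z at full precision (z = 37.1 / 16.8) into the conversion:
SAT-scale = 500 + 100 * (37.1 / 16.8) = 500 + 3710 / 16.8
SAT-scale = 500 + 220.8333
SAT-scale = 720.8333

720.8333


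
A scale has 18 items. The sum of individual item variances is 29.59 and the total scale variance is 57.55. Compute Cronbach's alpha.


alpha = (k/(k-1)) * (1 - sum(si^2)/s_total^2)
= (18/17) * (1 - 29.59/57.55)
alpha = 0.5144

0.5144


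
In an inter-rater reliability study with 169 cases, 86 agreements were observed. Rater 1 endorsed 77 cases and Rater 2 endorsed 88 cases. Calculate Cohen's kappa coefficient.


P_o = 86/169 = 0.508876
P_e = (77*88 + 92*81) / 28561 = 0.498162
kappa = (P_o - P_e) / (1 - P_e)
kappa = (0.508876 - 0.498162) / (1 - 0.498162)
kappa = 0.0213

0.0213


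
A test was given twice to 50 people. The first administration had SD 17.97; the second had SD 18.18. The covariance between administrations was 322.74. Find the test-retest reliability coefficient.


r = cov(X,Y) / (SD_X * SD_Y)
r = 322.74 / (17.97 * 18.18)
r = 322.74 / 326.6946
r = 0.9879

0.9879


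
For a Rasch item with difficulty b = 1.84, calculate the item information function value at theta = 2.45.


P = 1/(1+exp(-(2.45-1.84))) = 0.6479
I = P*(1-P) = 0.6479 * 0.3521
I = 0.2281

0.2281


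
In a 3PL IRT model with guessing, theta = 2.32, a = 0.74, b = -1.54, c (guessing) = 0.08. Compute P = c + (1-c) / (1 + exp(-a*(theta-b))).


logit = 0.74*(2.32 - -1.54) = 2.8564
P* = 1/(1 + exp(-2.8564)) = 0.9456
P = 0.08 + (1 - 0.08) * 0.9456
P = 0.95

0.95


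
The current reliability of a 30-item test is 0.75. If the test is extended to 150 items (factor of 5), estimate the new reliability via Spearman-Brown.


r_new = (n * rxx) / (1 + (n-1) * rxx)
r_new = (5 * 0.75) / (1 + 4 * 0.75)
r_new = 3.75 / 4.0
r_new = 0.9375

0.9375


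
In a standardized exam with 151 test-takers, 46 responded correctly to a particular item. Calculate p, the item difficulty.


Item difficulty p = number correct / total examinees
p = 46 / 151
p = 0.3046

0.3046
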